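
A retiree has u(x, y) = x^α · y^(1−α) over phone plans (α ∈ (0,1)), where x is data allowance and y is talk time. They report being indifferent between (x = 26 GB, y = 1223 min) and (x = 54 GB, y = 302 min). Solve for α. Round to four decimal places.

Set the two utilities equal: 26^α·1223^(1−α) = 54^α·302^(1−α).
Taking logs: α·ln 26 + (1−α)·ln 1223 = α·ln 54 + (1−α)·ln 302, i.e. α·-0.7308875 = (1−α)·-1.3986351.
So α/(1−α) = (-1.3986351)/(-0.7308875) = 1.9136120, and α = 1.9136120/2.9136120 ≈ 0.6568.

α ≈ 0.6568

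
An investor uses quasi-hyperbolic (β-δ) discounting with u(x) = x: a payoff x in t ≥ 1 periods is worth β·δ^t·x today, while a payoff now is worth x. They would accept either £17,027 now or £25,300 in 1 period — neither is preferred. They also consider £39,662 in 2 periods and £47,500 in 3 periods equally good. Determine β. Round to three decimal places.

From the later pair, β·δ^2·39662 = β·δ^3·47500; dividing through, δ = 39662/47500 = 0.83499.
The first indifference: 17027 = β·δ·25300, so β = 17027/(δ·25300) = 17027/(0.83499·25300) ≈ 0.806.

β ≈ 0.806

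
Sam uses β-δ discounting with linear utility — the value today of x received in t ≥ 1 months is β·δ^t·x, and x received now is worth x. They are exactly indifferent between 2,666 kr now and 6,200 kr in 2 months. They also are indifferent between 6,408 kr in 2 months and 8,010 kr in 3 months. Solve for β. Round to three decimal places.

β ≈ 0.672

The second indifference involves only future payoffs, so β cancels: β·δ^2·6408 = β·δ^3·8010, giving δ = 6408/8010 = 0.80000.
The first indifference: 2666 = β·δ^2·6200, so β = 2666/(δ^2·6200) = 2666/(0.64000·6200) ≈ 0.672.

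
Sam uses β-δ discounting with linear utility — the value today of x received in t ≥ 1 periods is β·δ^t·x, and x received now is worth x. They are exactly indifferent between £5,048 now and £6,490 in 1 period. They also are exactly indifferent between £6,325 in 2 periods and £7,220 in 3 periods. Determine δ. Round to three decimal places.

From the later pair, β·δ^2·6325 = β·δ^3·7220; dividing through, δ = 6325/7220 = 0.87604.

δ ≈ 0.876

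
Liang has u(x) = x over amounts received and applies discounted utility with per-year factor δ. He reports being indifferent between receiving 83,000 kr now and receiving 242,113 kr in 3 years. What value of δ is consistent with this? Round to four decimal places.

The payoff in 3 years is discounted by δ^3, so u(83000) = δ^3·u(242113) and δ^3 = u(83000)/u(242113).
With u(x) = x: δ^3 = 83000/242113 = 0.34282.
Hence δ = (0.34282)^(1/3) = 0.699874.

δ ≈ 0.6999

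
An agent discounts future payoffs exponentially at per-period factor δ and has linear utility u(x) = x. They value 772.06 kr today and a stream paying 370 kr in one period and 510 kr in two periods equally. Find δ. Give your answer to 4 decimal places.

Equating present values: 772.06 = 370δ + 510δ².
That is, 510δ² + 370δ − 772.06 = 0, a quadratic in δ.
The positive root is δ = [−370 + √(370² + 4·510·772.06)] / (2·510) = (−370 + 1308.397)/1020 ≈ 0.9200.

δ ≈ 0.9200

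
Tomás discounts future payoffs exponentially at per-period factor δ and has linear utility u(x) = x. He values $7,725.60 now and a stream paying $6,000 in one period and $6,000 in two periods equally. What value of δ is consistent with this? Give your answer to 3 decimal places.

δ ≈ 0.740

The stream is worth 6000δ + 6000δ² today, so 6000δ + 6000δ² = 7725.60.
So 6000δ² + 6000δ − 7725.60 = 0.
By the quadratic formula (taking the positive root), δ = (−6000 + √221414400.00) / 12000 ≈ 0.740.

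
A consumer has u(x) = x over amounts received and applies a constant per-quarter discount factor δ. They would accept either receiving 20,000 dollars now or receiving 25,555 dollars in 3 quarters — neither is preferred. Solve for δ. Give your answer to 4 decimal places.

The payoff in 3 quarters is discounted by δ^3, so u(20000) = δ^3·u(25555) and δ^3 = u(20000)/u(25555).
With u(x) = x: δ^3 = 20000/25555 = 0.78263.
Taking the cube root: δ = 0.78263^(1/3) ≈ 0.9215.

δ ≈ 0.9215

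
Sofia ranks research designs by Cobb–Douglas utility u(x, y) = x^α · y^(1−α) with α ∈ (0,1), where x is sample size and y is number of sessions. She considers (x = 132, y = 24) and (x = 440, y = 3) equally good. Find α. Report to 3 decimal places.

α ≈ 0.633

Indifference: 132^α · 24^(1−α) = 440^α · 3^(1−α).
Taking logs: α·ln 132 + (1−α)·ln 24 = α·ln 440 + (1−α)·ln 3, i.e. α·-1.203973 = (1−α)·-2.079442.
So α/(1−α) = (-2.079442)/(-1.203973) = 1.727150, and α = 1.727150/2.727150 ≈ 0.633.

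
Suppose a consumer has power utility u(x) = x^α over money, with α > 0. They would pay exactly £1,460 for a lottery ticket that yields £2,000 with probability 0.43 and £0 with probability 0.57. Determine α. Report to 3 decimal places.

α ≈ 2.682

Since u(0) = 0, the lottery's EU is 0.43·2000^α.
Setting u(1460) equal to that: 1460^α = 0.43·2000^α ⇒ (1460/2000)^α = 0.43.
Take logs: α = ln 0.43 / ln(1460/2000) ≈ 2.68173.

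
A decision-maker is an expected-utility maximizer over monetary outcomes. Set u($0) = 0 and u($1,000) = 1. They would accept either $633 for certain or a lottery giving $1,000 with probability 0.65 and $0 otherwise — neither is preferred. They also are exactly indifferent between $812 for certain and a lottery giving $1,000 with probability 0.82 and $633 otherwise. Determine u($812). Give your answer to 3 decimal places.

The first gamble pins u($633): it must equal 0.65·1 + 0.35·0 = 0.65.
The second indifference gives u($812) = 0.82·u($1,000) + 0.18·u($633) = 0.82·1.00 + 0.18·0.65 = 0.9370.

0.937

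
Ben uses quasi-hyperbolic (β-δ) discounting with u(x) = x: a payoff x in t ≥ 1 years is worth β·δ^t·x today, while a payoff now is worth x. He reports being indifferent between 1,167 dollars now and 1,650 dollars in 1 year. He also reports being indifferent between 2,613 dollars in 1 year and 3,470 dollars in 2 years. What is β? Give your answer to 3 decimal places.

Both payoffs in the second observation are in the future, so β drops out: δ^1·2613 = δ^2·3470 ⇒ δ = 2613/3470 = 0.75303.
The first indifference: 1167 = β·δ·1650, so β = 1167/(δ·1650) = 1167/(0.75303·1650) ≈ 0.939.

β ≈ 0.939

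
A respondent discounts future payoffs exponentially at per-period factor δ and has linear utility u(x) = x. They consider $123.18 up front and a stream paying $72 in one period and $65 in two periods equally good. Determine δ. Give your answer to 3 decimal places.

Equating present values: 123.18 = 72δ + 65δ².
So 65δ² + 72δ − 123.18 = 0.
By the quadratic formula (taking the positive root), δ = (−72 + √37210.80) / 130 ≈ 0.930.

δ ≈ 0.930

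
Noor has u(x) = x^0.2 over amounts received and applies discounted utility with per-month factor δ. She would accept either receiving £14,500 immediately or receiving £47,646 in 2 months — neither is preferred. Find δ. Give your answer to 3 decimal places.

δ ≈ 0.888

Equating discounted utilities: u(14500) = δ^2·u(47646) ⇒ δ^2 = u(14500)/u(47646).
With u(x) = x^0.2: δ^2 = 14500^0.2/47646^0.2 = (14500/47646)^0.2 = 0.78826.
Taking the square root: δ = 0.78826^(1/2) ≈ 0.888.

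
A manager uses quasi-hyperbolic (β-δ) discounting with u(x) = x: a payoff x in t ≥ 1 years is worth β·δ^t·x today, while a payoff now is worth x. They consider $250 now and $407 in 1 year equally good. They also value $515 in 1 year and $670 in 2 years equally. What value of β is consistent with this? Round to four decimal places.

β ≈ 0.7991

From the later pair, β·δ^1·515 = β·δ^2·670; dividing through, δ = 515/670 = 0.76866.
The first indifference: 250 = β·δ·407, so β = 250/(δ·407) = 250/(0.76866·407) ≈ 0.7991.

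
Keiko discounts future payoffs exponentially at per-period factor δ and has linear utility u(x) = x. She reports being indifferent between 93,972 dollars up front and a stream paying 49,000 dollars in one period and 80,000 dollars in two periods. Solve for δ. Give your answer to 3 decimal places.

Equating present values: 93972 = 49000δ + 80000δ².
Rearranged: 80000δ² + 49000δ − 93972 = 0.
δ = (−49000 + √(49000² + 4·80000·93972)) / (2·80000) = (−49000 + √32472040000.00) / 160000 ≈ 0.820.

δ ≈ 0.820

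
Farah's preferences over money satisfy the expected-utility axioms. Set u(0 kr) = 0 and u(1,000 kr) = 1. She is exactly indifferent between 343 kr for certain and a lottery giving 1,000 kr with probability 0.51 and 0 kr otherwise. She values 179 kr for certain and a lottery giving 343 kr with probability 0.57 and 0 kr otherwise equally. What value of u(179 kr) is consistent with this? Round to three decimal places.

From the first indifference, u(343 kr) = 0.51·u(1,000 kr) + 0.49·u(0 kr) = 0.51·1 + 0.49·0 = 0.51.
Then u(179 kr) = 0.57·u(343 kr) + 0.43·u(0 kr) = 0.57·0.51 + 0.43·0.00 = 0.2907.

0.291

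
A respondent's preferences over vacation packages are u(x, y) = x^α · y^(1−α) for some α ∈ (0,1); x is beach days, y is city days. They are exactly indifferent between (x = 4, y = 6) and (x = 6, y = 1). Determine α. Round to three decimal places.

Indifference: 4^α · 6^(1−α) = 6^α · 1^(1−α).
Rearrange to (4/6)^α = (1/6)^(1−α) and take logs: α·-0.405465 = (1−α)·-1.791759.
Thus α·(-2.197224) = -1.791759, so α = -1.791759/-2.197224 ≈ 0.815.

α ≈ 0.815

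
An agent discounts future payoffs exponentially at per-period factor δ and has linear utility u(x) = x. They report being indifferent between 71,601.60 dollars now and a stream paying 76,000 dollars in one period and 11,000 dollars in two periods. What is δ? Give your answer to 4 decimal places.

The stream is worth 76000δ + 11000δ² today, so 76000δ + 11000δ² = 71601.60.
That is, 11000δ² + 76000δ − 71601.60 = 0, a quadratic in δ.
The positive root is δ = [−76000 + √(76000² + 4·11000·71601.60)] / (2·11000) = (−76000 + 94480.000)/22000 ≈ 0.8400.

δ ≈ 0.8400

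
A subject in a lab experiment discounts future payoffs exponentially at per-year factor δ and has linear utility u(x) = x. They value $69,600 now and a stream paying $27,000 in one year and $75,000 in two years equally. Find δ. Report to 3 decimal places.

δ ≈ 0.800

Equating present values: 69600 = 27000δ + 75000δ².
So 75000δ² + 27000δ − 69600 = 0.
By the quadratic formula (taking the positive root), δ = (−27000 + √21609000000.00) / 150000 ≈ 0.800.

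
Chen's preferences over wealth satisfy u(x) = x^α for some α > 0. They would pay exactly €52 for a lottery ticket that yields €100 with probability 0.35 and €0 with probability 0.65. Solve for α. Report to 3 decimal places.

EU(lottery) = 0.35·100^α + 0.65·0 = 0.35·100^α.
Setting u(52) equal to that: 52^α = 0.35·100^α ⇒ (52/100)^α = 0.35.
Take logs: α = ln 0.35 / ln(52/100) ≈ 1.60541.

α ≈ 1.605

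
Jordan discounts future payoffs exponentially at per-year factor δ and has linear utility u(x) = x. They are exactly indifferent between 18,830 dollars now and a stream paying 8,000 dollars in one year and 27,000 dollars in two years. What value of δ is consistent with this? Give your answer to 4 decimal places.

Present value of the stream is 8000·δ + 27000·δ². Indifference gives 8000δ + 27000δ² = 18830.
Rearranged: 27000δ² + 8000δ − 18830 = 0.
By the quadratic formula (taking the positive root), δ = (−8000 + √2097640000.00) / 54000 ≈ 0.7000.

δ ≈ 0.7000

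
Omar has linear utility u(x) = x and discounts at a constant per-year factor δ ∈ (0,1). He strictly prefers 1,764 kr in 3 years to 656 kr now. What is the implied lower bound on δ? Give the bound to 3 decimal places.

δ > 0.719

The preference means 656 < δ^3·1764.
Hence δ^3 > 656/1764 = 0.37188, and x ↦ x^(1/3) is increasing on (0,∞).
δ > 0.37188^(1/3) = 0.719.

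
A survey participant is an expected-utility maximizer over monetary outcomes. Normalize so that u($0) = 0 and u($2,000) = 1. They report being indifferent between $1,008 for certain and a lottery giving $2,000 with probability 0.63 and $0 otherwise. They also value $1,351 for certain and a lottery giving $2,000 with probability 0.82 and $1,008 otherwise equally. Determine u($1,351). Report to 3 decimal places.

From the first indifference, u($1,008) = 0.63·u($2,000) + 0.37·u($0) = 0.63·1 + 0.37·0 = 0.63.
Then u($1,351) = 0.82·u($2,000) + 0.18·u($1,008) = 0.82·1.00 + 0.18·0.63 = 0.9334.

0.933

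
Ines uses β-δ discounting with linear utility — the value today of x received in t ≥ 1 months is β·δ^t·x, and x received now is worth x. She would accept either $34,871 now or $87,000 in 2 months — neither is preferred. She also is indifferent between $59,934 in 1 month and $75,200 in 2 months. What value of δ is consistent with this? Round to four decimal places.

The second indifference involves only future payoffs, so β cancels: β·δ^1·59934 = β·δ^2·75200, giving δ = 59934/75200 = 0.79699.

δ ≈ 0.7970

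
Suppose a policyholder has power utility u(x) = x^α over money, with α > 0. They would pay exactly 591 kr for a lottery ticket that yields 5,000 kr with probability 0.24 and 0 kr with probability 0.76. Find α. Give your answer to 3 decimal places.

α ≈ 0.668

The lottery's expected utility is 0.24·u(5000) + 0.76·u(0) = 0.24·5000^α (since u(0) = 0 for α > 0).
Setting u(591) equal to that: 591^α = 0.24·5000^α ⇒ (591/5000)^α = 0.24.
α = ln(0.24) / ln(591/5000) = -1.427116/-2.135377 ≈ 0.668.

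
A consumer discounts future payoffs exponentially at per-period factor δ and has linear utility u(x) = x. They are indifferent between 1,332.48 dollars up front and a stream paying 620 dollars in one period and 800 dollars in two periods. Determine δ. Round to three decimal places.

Equating present values: 1332.48 = 620δ + 800δ².
So 800δ² + 620δ − 1332.48 = 0.
The positive root is δ = [−620 + √(620² + 4·800·1332.48)] / (2·800) = (−620 + 2156.000)/1600 ≈ 0.960.

δ ≈ 0.960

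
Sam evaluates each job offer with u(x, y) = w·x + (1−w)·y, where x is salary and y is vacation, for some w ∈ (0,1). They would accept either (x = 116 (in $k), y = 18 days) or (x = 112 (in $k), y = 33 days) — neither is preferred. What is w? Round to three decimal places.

w = 0.789

Indifference: w·116 + (1−w)·18 = w·112 + (1−w)·33.
w·(116−112) = (1−w)·(33−18), i.e. w·4 = (1−w)·15.
The marginal rate of substitution is 15/4, so w = 15/(4+15) = 0.789.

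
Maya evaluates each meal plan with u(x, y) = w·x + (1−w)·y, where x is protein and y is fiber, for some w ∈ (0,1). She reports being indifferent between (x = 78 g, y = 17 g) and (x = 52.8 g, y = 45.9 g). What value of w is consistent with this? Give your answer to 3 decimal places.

Equating utilities: w·78 + (1−w)·17 = w·52.8 + (1−w)·45.9.
Collecting terms: w·25.2 = (1−w)·28.9.
The marginal rate of substitution is 28.9/25.2, so w = 28.9/(25.2+28.9) = 0.534.

w = 0.534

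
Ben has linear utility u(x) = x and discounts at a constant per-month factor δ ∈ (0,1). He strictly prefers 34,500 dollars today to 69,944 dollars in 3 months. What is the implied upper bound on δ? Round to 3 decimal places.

δ < 0.790

Under u(x) = x this choice says 34500 > δ^3·69944.
Dividing by 69944: δ^3 < 0.49325. Both sides are positive, so the cube root keeps the direction.
δ < (34500/69944)^(1/3) ≈ 0.790.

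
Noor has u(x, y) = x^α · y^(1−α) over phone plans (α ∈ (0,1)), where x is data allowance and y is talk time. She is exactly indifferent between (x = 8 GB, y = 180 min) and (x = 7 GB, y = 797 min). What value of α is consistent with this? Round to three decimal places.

α ≈ 0.918

Set the two utilities equal: 8^α·180^(1−α) = 7^α·797^(1−α).
Taking logs: α·ln 8 + (1−α)·ln 180 = α·ln 7 + (1−α)·ln 797, i.e. α·0.133531 = (1−α)·1.487898.
With A = 0.133531 and B = 1.487898: α·A = (1−α)·B, so α = B/(A+B) = 1.487898/1.621429 ≈ 0.918.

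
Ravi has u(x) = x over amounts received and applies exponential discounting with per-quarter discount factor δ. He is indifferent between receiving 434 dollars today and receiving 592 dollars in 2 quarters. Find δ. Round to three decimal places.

δ ≈ 0.856

Indifference means u(434) = δ^2 · u(592), so δ^2 = u(434)/u(592).
With u(x) = x: δ^2 = 434/592 = 0.73311.
So δ = 0.73311^(1/2) ≈ 0.856.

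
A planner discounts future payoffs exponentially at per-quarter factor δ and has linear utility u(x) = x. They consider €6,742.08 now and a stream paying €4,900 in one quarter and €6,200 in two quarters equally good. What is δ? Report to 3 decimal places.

Equating present values: 6742.08 = 4900δ + 6200δ².
So 6200δ² + 4900δ − 6742.08 = 0.
δ = (−4900 + √(4900² + 4·6200·6742.08)) / (2·6200) = (−4900 + √191213584.00) / 12400 ≈ 0.720.

δ ≈ 0.720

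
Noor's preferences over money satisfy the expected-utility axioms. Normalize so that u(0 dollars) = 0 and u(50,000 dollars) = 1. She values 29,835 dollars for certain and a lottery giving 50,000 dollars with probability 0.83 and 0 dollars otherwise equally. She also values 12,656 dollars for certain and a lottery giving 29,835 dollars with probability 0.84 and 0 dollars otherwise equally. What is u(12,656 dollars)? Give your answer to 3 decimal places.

0.697

From the first indifference, u(29,835 dollars) = 0.83·u(50,000 dollars) + 0.17·u(0 dollars) = 0.83·1 + 0.17·0 = 0.83.
The second indifference gives u(12,656 dollars) = 0.84·u(29,835 dollars) + 0.16·u(0 dollars) = 0.84·0.83 + 0.16·0.00 = 0.6972.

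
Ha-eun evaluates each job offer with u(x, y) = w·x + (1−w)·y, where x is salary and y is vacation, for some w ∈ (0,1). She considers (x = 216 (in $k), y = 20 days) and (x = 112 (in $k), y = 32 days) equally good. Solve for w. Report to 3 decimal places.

w = 0.103

Equating utilities: w·216 + (1−w)·20 = w·112 + (1−w)·32.
w·(216−112) = (1−w)·(32−20), i.e. w·104 = (1−w)·12.
The marginal rate of substitution is 12/104, so w = 12/(104+12) = 0.103.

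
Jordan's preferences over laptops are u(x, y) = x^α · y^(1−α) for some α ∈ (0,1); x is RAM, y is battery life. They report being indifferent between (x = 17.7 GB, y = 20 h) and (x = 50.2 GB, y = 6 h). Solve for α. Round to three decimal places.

α ≈ 0.536

Indifference: 17.7^α · 20^(1−α) = 50.2^α · 6^(1−α).
Taking logs: α·ln 17.7 + (1−α)·ln 20 = α·ln 50.2 + (1−α)·ln 6, i.e. α·-1.042450 = (1−α)·-1.203973.
Thus α·(-2.246423) = -1.203973, so α = -1.203973/-2.246423 ≈ 0.536.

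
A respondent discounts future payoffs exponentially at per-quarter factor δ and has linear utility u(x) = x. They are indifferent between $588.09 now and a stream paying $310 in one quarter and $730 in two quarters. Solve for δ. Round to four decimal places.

The stream is worth 310δ + 730δ² today, so 310δ + 730δ² = 588.09.
Rearranged: 730δ² + 310δ − 588.09 = 0.
δ = (−310 + √(310² + 4·730·588.09)) / (2·730) = (−310 + √1813322.80) / 1460 ≈ 0.7100.

δ ≈ 0.7100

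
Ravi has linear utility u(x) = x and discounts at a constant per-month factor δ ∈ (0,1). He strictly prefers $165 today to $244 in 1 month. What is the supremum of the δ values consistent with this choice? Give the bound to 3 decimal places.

Under u(x) = x this choice says 165 > δ·244.
So δ < 165/244 = 0.67623.

δ < 0.676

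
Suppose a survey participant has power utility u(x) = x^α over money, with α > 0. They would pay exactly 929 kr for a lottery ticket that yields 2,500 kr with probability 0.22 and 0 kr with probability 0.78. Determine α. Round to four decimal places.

Since u(0) = 0, the lottery's EU is 0.22·2500^α.
Equating: 929^α = 0.22·2500^α, i.e. 0.3716^α = 0.22.
α = ln(0.22) / ln(929/2500) = -1.5141277/-0.9899373 ≈ 1.5295.

α ≈ 1.5295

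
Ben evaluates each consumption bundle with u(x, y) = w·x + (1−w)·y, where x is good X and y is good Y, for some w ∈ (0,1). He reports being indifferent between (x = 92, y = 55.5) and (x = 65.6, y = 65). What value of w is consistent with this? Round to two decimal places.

Indifference: w·92 + (1−w)·55.5 = w·65.6 + (1−w)·65.
Rearranging, 26.4·w − 9.5·(1−w) = 0.
Hence w = 9.5/(26.4+9.5) = 9.5/35.9 = 0.26.

w = 0.26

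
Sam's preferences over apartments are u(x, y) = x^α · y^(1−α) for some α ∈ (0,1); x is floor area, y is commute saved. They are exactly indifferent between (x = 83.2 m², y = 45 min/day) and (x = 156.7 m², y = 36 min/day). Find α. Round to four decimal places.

α ≈ 0.2606

Set the two utilities equal: 83.2^α·45^(1−α) = 156.7^α·36^(1−α).
Rearrange to (83.2/156.7)^α = (36/45)^(1−α) and take logs: α·-0.6330858 = (1−α)·-0.2231436.
So α/(1−α) = (-0.2231436)/(-0.6330858) = 0.3524698, and α = 0.3524698/1.3524698 ≈ 0.2606.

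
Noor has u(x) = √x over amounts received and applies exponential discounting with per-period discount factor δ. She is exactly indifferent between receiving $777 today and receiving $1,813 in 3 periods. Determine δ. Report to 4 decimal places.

Equating discounted utilities: u(777) = δ^3·u(1813) ⇒ δ^3 = u(777)/u(1813).
With u(x) = √x: δ^3 = √777/√1813 = √(777/1813) = 0.65465.
So δ = 0.65465^(1/3) ≈ 0.8683.

δ ≈ 0.8683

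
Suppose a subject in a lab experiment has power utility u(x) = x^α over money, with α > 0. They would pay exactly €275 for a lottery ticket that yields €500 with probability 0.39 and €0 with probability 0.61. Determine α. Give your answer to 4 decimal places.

α ≈ 1.5750

The lottery's expected utility is 0.39·u(500) + 0.61·u(0) = 0.39·500^α (since u(0) = 0 for α > 0).
Indifference: 275^α = 0.39·500^α, so (275/500)^α = 0.39.
α = ln(0.39) / ln(275/500) = -0.9416085/-0.5978370 ≈ 1.5750.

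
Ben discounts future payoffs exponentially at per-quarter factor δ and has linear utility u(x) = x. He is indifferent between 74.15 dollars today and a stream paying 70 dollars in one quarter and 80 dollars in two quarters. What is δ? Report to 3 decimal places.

δ ≈ 0.620

Present value of the stream is 70·δ + 80·δ². Indifference gives 70δ + 80δ² = 74.15.
That is, 80δ² + 70δ − 74.15 = 0, a quadratic in δ.
δ = (−70 + √(70² + 4·80·74.15)) / (2·80) = (−70 + √28628.00) / 160 ≈ 0.620.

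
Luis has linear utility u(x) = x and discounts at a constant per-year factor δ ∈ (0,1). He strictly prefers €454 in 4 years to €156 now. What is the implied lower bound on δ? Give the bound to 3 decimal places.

The preference means 156 < δ^4·454.
So δ^4 > 156/454 = 0.34361; taking the 4th root of both positive sides preserves the inequality.
δ > (156/454)^(1/4) ≈ 0.766.

δ > 0.766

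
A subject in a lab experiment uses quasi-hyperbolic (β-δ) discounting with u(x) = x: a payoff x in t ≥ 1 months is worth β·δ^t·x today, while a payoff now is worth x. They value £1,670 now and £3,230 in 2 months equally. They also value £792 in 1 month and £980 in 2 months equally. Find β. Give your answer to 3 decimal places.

From the later pair, β·δ^1·792 = β·δ^2·980; dividing through, δ = 792/980 = 0.80816.
The first indifference: 1670 = β·δ^2·3230, so β = 1670/(δ^2·3230) = 1670/(0.65313·3230) ≈ 0.792.

β ≈ 0.792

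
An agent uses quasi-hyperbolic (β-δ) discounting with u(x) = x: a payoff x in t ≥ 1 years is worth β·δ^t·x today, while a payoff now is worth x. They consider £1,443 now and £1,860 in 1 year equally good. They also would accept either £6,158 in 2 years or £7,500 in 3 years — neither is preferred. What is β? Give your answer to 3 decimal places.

Both payoffs in the second observation are in the future, so β drops out: δ^2·6158 = δ^3·7500 ⇒ δ = 6158/7500 = 0.82107.
Now use the now-vs-future pair: 1443 = β·δ·1860 gives β = 1443/(0.82107·1860) ≈ 0.945.

β ≈ 0.945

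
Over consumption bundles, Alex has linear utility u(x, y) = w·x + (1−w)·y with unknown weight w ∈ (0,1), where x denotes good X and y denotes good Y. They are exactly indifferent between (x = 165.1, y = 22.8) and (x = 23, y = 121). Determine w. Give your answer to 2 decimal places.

Indifference: w·165.1 + (1−w)·22.8 = w·23 + (1−w)·121.
w·(165.1−23) = (1−w)·(121−22.8), i.e. w·142.1 = (1−w)·98.2.
The marginal rate of substitution is 98.2/142.1, so w = 98.2/(142.1+98.2) = 0.41.

w = 0.41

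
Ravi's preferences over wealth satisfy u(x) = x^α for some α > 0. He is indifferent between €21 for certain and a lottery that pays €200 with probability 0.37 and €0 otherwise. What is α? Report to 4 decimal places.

The lottery's expected utility is 0.37·u(200) + 0.63·u(0) = 0.37·200^α (since u(0) = 0 for α > 0).
Equating: 21^α = 0.37·200^α, i.e. 0.1050^α = 0.37.
Taking logs: α·ln(21/200) = ln(0.37), so α = -0.9942523 / -2.2537949 ≈ 0.4411.

α ≈ 0.4411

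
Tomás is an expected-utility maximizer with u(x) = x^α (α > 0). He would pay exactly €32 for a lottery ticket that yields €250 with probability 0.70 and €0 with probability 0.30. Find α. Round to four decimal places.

Since u(0) = 0, the lottery's EU is 0.70·250^α.
Setting u(32) equal to that: 32^α = 0.70·250^α ⇒ (32/250)^α = 0.70.
α = ln(0.70) / ln(32/250) = -0.3566749/-2.0557250 ≈ 0.1735.

α ≈ 0.1735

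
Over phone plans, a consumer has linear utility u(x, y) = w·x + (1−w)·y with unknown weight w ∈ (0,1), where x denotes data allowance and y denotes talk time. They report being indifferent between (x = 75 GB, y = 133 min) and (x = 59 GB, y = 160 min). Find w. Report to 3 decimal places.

w = 0.628

u(75,133) = u(59,160) means w·75 + (1−w)·133 = w·59 + (1−w)·160.
Rearranging, 16·w − 27·(1−w) = 0.
Hence w = 27/(16+27) = 27/43 = 0.628.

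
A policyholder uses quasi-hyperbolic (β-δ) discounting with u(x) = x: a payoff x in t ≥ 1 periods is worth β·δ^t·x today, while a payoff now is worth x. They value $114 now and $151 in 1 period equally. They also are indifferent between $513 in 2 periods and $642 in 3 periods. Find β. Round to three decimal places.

From the later pair, β·δ^2·513 = β·δ^3·642; dividing through, δ = 513/642 = 0.79907.
Substituting δ into 114 = β·δ·151: β = 114/(120.659) ≈ 0.945.

β ≈ 0.945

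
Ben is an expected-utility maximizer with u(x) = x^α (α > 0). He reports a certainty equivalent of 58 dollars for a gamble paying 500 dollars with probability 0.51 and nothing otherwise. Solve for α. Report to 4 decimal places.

Since u(0) = 0, the lottery's EU is 0.51·500^α.
Setting u(58) equal to that: 58^α = 0.51·500^α ⇒ (58/500)^α = 0.51.
α = ln(0.51) / ln(58/500) = -0.6733446/-2.1541651 ≈ 0.3126.

α ≈ 0.3126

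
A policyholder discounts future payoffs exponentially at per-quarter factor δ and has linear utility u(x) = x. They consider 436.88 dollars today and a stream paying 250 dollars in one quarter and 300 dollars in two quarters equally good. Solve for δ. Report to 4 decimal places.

Present value of the stream is 250·δ + 300·δ². Indifference gives 250δ + 300δ² = 436.88.
That is, 300δ² + 250δ − 436.88 = 0, a quadratic in δ.
δ = (−250 + √(250² + 4·300·436.88)) / (2·300) = (−250 + √586756.00) / 600 ≈ 0.8600.

δ ≈ 0.8600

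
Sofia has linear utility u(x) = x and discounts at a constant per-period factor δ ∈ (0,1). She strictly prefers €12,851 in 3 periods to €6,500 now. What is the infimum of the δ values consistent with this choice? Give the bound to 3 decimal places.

Comparing present values: 6500 < δ^3·12851.
So δ^3 > 6500/12851 = 0.50580; taking the cube root of both positive sides preserves the inequality.
δ > (6500/12851)^(1/3) ≈ 0.797.

δ > 0.797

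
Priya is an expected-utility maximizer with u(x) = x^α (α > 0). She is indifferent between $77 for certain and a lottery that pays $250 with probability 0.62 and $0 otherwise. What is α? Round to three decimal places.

Since u(0) = 0, the lottery's EU is 0.62·250^α.
Indifference: 77^α = 0.62·250^α, so (77/250)^α = 0.62.
Taking logs: α·ln(77/250) = ln(0.62), so α = -0.478036 / -1.177655 ≈ 0.406.

α ≈ 0.406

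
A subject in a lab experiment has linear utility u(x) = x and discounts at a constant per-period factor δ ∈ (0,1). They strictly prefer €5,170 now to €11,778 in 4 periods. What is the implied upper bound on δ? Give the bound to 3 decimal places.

δ < 0.814

Comparing present values: 5170 > δ^4·11778.
Dividing by 11778: δ^4 < 0.43895. Both sides are positive, so the 4th root keeps the direction.
δ < 0.43895^(1/4) = 0.814.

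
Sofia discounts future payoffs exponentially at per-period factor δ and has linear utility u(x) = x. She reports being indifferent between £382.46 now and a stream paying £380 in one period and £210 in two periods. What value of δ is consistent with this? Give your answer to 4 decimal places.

δ ≈ 0.7200

Equating present values: 382.46 = 380δ + 210δ².
That is, 210δ² + 380δ − 382.46 = 0, a quadratic in δ.
By the quadratic formula (taking the positive root), δ = (−380 + √465666.40) / 420 ≈ 0.7200.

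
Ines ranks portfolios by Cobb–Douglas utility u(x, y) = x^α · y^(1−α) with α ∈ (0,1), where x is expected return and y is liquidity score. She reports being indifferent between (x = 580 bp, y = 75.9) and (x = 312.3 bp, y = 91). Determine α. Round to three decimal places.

α ≈ 0.227

Set the two utilities equal: 580^α·75.9^(1−α) = 312.3^α·91^(1−α).
(580/312.3)^α = (91/75.9)^(1−α); take logs: α·ln(580/312.3) = (1−α)·ln(91/75.9), i.e. α·0.619064 = (1−α)·0.181443.
So α/(1−α) = (0.181443)/(0.619064) = 0.293092, and α = 0.293092/1.293092 ≈ 0.227.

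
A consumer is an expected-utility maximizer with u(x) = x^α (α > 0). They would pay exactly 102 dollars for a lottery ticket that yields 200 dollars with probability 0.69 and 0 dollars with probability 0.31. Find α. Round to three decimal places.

α ≈ 0.551

Since u(0) = 0, the lottery's EU is 0.69·200^α.
Setting u(102) equal to that: 102^α = 0.69·200^α ⇒ (102/200)^α = 0.69.
α = ln(0.69) / ln(102/200) = -0.371064/-0.673345 ≈ 0.551.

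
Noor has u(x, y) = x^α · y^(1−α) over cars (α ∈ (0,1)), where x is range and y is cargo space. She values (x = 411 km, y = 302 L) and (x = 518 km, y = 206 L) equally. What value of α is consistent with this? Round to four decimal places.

The Cobb–Douglas utilities coincide, so 411^α·302^(1−α) = 518^α·206^(1−α).
Rearrange to (411/518)^α = (206/302)^(1−α) and take logs: α·-0.2313820 = (1−α)·-0.3825508.
Thus α·(-0.6139328) = -0.3825508, so α = -0.3825508/-0.6139328 ≈ 0.6231.

α ≈ 0.6231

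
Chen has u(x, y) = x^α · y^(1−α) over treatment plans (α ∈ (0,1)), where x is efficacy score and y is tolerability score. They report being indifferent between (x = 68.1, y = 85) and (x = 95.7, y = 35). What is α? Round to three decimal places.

α ≈ 0.723

The Cobb–Douglas utilities coincide, so 68.1^α·85^(1−α) = 95.7^α·35^(1−α).
Taking logs: α·ln 68.1 + (1−α)·ln 85 = α·ln 95.7 + (1−α)·ln 35, i.e. α·-0.340241 = (1−α)·-0.887303.
With A = -0.340241 and B = -0.887303: α·A = (1−α)·B, so α = B/(A+B) = -0.887303/-1.227544 ≈ 0.723.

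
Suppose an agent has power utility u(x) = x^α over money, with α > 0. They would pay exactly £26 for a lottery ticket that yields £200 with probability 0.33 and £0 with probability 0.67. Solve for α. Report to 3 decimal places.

α ≈ 0.543

EU(lottery) = 0.33·200^α + 0.67·0 = 0.33·200^α.
Equating: 26^α = 0.33·200^α, i.e. 0.1300^α = 0.33.
Taking logs: α·ln(26/200) = ln(0.33), so α = -1.108663 / -2.040221 ≈ 0.543.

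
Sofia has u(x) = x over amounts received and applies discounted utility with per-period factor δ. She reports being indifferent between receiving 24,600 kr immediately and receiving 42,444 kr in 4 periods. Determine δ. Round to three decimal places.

Indifference means u(24600) = δ^4 · u(42444), so δ^4 = u(24600)/u(42444).
With u(x) = x: δ^4 = 24600/42444 = 0.57959.
So δ = 0.57959^(1/4) ≈ 0.873.

δ ≈ 0.873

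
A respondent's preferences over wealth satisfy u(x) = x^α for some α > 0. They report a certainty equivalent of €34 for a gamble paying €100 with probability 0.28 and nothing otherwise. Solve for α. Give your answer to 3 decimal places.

α ≈ 1.180

Since u(0) = 0, the lottery's EU is 0.28·100^α.
Setting u(34) equal to that: 34^α = 0.28·100^α ⇒ (34/100)^α = 0.28.
Take logs: α = ln 0.28 / ln(34/100) ≈ 1.17997.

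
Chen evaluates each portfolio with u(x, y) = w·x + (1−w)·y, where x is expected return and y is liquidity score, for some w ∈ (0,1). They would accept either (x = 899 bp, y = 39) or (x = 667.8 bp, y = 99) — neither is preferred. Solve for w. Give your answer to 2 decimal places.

Indifference: w·899 + (1−w)·39 = w·667.8 + (1−w)·99.
w·(899−667.8) = (1−w)·(99−39), i.e. w·231.2 = (1−w)·60.
Hence w = 60/(231.2+60) = 60/291.2 = 0.21.

w = 0.21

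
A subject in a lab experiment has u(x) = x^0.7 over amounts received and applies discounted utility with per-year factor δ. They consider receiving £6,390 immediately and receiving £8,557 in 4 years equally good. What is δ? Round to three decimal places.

δ ≈ 0.950

The payoff in 4 years is discounted by δ^4, so u(6390) = δ^4·u(8557) and δ^4 = u(6390)/u(8557).
With u(x) = x^0.7: δ^4 = 6390^0.7/8557^0.7 = (6390/8557)^0.7 = 0.81513.
Hence δ = (0.81513)^(1/4) = 0.95018.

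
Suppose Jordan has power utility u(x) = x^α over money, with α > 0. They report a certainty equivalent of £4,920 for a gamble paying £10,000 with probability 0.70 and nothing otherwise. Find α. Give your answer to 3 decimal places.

Since u(0) = 0, the lottery's EU is 0.70·10000^α.
Indifference: 4920^α = 0.70·10000^α, so (4920/10000)^α = 0.70.
α = ln(0.70) / ln(4920/10000) = -0.356675/-0.709277 ≈ 0.503.

α ≈ 0.503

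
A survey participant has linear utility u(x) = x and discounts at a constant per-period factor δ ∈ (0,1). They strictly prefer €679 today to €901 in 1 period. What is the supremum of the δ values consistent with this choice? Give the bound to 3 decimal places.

δ < 0.754

Under u(x) = x this choice says 679 > δ·901.
Dividing through by 901 gives δ < 0.75361.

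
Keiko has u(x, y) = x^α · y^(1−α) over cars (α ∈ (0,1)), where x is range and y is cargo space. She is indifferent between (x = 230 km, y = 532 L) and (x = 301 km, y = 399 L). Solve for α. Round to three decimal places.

α ≈ 0.517

Set the two utilities equal: 230^α·532^(1−α) = 301^α·399^(1−α).
(230/301)^α = (399/532)^(1−α); take logs: α·ln(230/301) = (1−α)·ln(399/532), i.e. α·-0.269031 = (1−α)·-0.287682.
Thus α·(-0.556713) = -0.287682, so α = -0.287682/-0.556713 ≈ 0.517.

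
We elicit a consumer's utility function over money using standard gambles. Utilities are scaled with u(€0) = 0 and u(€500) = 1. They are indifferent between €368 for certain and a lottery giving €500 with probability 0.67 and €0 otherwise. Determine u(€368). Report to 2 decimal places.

The indifference gives u(€368) = 0.67·u(€500) + 0.33·u(€0) = 0.67·1 + 0.33·0 = 0.67.

0.67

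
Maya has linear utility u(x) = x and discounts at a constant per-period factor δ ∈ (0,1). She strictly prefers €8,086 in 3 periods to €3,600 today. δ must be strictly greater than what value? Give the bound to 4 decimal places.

δ > 0.7636

The preference means 3600 < δ^3·8086.
So δ^3 > 3600/8086 = 0.44521; taking the cube root of both positive sides preserves the inequality.
δ > (3600/8086)^(1/3) ≈ 0.7636.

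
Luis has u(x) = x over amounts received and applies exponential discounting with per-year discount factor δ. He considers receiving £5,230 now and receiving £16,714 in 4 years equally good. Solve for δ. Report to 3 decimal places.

δ ≈ 0.748

The payoff in 4 years is discounted by δ^4, so u(5230) = δ^4·u(16714) and δ^4 = u(5230)/u(16714).
With u(x) = x: δ^4 = 5230/16714 = 0.31291.
Taking the 4th root: δ = 0.31291^(1/4) ≈ 0.748.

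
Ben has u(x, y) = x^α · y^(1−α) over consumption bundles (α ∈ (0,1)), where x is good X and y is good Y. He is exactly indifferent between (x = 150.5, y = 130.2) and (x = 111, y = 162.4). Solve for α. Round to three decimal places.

α ≈ 0.421

Indifference: 150.5^α · 130.2^(1−α) = 111^α · 162.4^(1−α).
Rearrange to (150.5/111)^α = (162.4/130.2)^(1−α) and take logs: α·0.304433 = (1−α)·0.220991.
With A = 0.304433 and B = 0.220991: α·A = (1−α)·B, so α = B/(A+B) = 0.220991/0.525424 ≈ 0.421.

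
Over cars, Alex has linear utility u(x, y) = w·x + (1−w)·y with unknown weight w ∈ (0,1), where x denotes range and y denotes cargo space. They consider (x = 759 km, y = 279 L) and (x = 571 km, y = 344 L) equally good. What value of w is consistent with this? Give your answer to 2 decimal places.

Indifference: w·759 + (1−w)·279 = w·571 + (1−w)·344.
Rearranging, 188·w − 65·(1−w) = 0.
The marginal rate of substitution is 65/188, so w = 65/(188+65) = 0.26.

w = 0.26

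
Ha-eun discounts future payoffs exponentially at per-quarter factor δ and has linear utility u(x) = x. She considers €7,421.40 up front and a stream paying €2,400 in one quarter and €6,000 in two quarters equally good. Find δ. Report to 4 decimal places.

δ ≈ 0.9300

Present value of the stream is 2400·δ + 6000·δ². Indifference gives 2400δ + 6000δ² = 7421.40.
Rearranged: 6000δ² + 2400δ − 7421.40 = 0.
δ = (−2400 + √(2400² + 4·6000·7421.40)) / (2·6000) = (−2400 + √183873600.00) / 12000 ≈ 0.9300.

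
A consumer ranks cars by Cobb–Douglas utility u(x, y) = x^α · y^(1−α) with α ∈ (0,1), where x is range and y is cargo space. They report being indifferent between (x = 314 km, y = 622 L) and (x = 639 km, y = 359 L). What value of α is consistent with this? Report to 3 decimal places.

The Cobb–Douglas utilities coincide, so 314^α·622^(1−α) = 639^α·359^(1−α).
Taking logs: α·ln 314 + (1−α)·ln 622 = α·ln 639 + (1−α)·ln 359, i.e. α·-0.710511 = (1−α)·-0.549618.
Thus α·(-1.260129) = -0.549618, so α = -0.549618/-1.260129 ≈ 0.436.

α ≈ 0.436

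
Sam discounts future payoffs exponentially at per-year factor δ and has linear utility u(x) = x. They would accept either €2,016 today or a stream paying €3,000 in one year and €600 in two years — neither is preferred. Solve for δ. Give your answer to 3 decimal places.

Equating present values: 2016 = 3000δ + 600δ².
So 600δ² + 3000δ − 2016 = 0.
The positive root is δ = [−3000 + √(3000² + 4·600·2016)] / (2·600) = (−3000 + 3720.000)/1200 ≈ 0.600.

δ ≈ 0.600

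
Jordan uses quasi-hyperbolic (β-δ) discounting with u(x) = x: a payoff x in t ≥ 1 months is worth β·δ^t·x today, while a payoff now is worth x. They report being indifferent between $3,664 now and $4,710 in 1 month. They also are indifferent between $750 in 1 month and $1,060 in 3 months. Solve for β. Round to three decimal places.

β ≈ 0.925

From the later pair, β·δ^1·750 = β·δ^3·1060; dividing through, δ^2 = 750/1060 = 0.70755, so δ = 0.84116.
Now use the now-vs-future pair: 3664 = β·δ·4710 gives β = 3664/(0.84116·4710) ≈ 0.925.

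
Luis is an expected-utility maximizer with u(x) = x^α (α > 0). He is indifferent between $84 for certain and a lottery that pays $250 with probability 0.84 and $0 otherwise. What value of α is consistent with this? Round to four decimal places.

EU(lottery) = 0.84·250^α + 0.16·0 = 0.84·250^α.
Equating: 84^α = 0.84·250^α, i.e. 0.3360^α = 0.84.
α = ln(0.84) / ln(84/250) = -0.1743534/-1.0906441 ≈ 0.1599.

α ≈ 0.1599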